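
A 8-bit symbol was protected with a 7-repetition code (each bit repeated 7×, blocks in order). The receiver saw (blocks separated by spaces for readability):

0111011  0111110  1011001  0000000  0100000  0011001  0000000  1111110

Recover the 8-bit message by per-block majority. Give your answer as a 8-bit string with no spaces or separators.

11100001

Block 1 (0111011): 5 ones → 1
Block 2 (0111110): 5 ones → 1
Block 3 (1011001): 4 ones → 1
Block 4 (0000000): 0 ones → 0
Block 5 (0100000): 1 one → 0
Block 6 (0011001): 3 ones → 0
Block 7 (0000000): 0 ones → 0
Block 8 (1111110): 6 ones → 1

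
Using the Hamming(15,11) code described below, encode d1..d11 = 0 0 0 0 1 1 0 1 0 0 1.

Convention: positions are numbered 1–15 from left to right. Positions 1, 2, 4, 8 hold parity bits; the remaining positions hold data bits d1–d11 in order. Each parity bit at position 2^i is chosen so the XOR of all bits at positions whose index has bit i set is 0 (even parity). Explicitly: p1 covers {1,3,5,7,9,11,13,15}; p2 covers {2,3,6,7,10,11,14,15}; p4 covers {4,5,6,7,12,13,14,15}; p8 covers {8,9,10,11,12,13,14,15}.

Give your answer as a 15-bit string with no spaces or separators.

000000001101001

Place data at non-parity positions: p1 p2 0 p4 0 0 0 p8 1 1 0 1 0 0 1
p1 (pos 1,3,5,7,9,11,13,15): XOR of data positions = 0⊕0⊕0⊕1⊕0⊕0⊕1 = 0
p2 (pos 2,3,6,7,10,11,14,15): XOR of data positions = 0⊕0⊕0⊕1⊕0⊕0⊕1 = 0
p4 (pos 4,5,6,7,12,13,14,15): XOR of data positions = 0⊕0⊕0⊕1⊕0⊕0⊕1 = 0
p8 (pos 8,9,10,11,12,13,14,15): XOR of data positions = 1⊕1⊕0⊕1⊕0⊕0⊕1 = 0
Codeword: 000000001101001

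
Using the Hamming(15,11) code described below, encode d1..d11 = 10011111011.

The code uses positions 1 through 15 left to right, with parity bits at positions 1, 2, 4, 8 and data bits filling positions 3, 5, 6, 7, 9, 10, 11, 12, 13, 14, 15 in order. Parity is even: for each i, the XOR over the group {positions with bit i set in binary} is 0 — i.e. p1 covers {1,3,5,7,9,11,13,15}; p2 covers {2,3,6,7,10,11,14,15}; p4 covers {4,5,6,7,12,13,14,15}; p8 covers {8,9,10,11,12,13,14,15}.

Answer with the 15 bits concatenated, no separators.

101000101111011

Place data at non-parity positions: p1 p2 1 p4 0 0 1 p8 1 1 1 1 0 1 1
p1 (pos 1,3,5,7,9,11,13,15): XOR of data positions = 1⊕0⊕1⊕1⊕1⊕0⊕1 = 1
p2 (pos 2,3,6,7,10,11,14,15): XOR of data positions = 1⊕0⊕1⊕1⊕1⊕1⊕1 = 0
p4 (pos 4,5,6,7,12,13,14,15): XOR of data positions = 0⊕0⊕1⊕1⊕0⊕1⊕1 = 0
p8 (pos 8,9,10,11,12,13,14,15): XOR of data positions = 1⊕1⊕1⊕1⊕0⊕1⊕1 = 0
Codeword: 101000101111011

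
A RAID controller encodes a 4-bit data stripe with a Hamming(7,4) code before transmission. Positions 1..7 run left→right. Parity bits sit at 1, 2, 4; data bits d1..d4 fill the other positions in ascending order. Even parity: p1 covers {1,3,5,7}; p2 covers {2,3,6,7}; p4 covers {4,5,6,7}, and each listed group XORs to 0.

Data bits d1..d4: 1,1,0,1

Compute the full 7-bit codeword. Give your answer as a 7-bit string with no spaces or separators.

1010101

Place data at non-parity positions: p1 p2 1 p4 1 0 1
p1 (pos 1,3,5,7): XOR of data positions = 1⊕1⊕1 = 1
p2 (pos 2,3,6,7): XOR of data positions = 1⊕0⊕1 = 0
p4 (pos 4,5,6,7): XOR of data positions = 1⊕0⊕1 = 0
Codeword: 1010101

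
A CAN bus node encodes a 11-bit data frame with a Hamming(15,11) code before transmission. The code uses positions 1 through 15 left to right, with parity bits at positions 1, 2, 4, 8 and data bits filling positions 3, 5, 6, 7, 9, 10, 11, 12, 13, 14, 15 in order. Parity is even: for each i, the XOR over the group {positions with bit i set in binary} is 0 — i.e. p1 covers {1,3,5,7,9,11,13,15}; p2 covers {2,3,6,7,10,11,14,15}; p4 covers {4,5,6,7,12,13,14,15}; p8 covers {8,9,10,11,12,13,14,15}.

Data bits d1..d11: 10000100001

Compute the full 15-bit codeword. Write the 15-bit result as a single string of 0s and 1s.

011100000100001

Place data at non-parity positions: p1 p2 1 p4 0 0 0 p8 0 1 0 0 0 0 1
p1 (pos 1,3,5,7,9,11,13,15): XOR of data positions = 1⊕0⊕0⊕0⊕0⊕0⊕1 = 0
p2 (pos 2,3,6,7,10,11,14,15): XOR of data positions = 1⊕0⊕0⊕1⊕0⊕0⊕1 = 1
p4 (pos 4,5,6,7,12,13,14,15): XOR of data positions = 0⊕0⊕0⊕0⊕0⊕0⊕1 = 1
p8 (pos 8,9,10,11,12,13,14,15): XOR of data positions = 0⊕1⊕0⊕0⊕0⊕0⊕1 = 0
Codeword: 011100000100001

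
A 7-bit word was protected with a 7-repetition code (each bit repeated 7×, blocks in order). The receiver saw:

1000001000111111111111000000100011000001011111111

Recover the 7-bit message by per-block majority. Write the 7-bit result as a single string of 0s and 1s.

0110001

Block 1 (1000001): 2 ones → 0
Block 2 (0001111): 4 ones → 1
Block 3 (1111111): 7 ones → 1
Block 4 (1000000): 1 one → 0
Block 5 (1000110): 3 ones → 0
Block 6 (0000101): 2 ones → 0
Block 7 (1111111): 7 ones → 1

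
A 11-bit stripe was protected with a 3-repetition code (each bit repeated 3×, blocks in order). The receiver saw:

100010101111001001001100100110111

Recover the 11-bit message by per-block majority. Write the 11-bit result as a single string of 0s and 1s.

Block 1 (100): 1 one → 0
Block 2 (010): 1 one → 0
Block 3 (101): 2 ones → 1
Block 4 (111): 3 ones → 1
Block 5 (001): 1 one → 0
Block 6 (001): 1 one → 0
Block 7 (001): 1 one → 0
Block 8 (100): 1 one → 0
Block 9 (100): 1 one → 0
Block 10 (110): 2 ones → 1
Block 11 (111): 3 ones → 1

00110000011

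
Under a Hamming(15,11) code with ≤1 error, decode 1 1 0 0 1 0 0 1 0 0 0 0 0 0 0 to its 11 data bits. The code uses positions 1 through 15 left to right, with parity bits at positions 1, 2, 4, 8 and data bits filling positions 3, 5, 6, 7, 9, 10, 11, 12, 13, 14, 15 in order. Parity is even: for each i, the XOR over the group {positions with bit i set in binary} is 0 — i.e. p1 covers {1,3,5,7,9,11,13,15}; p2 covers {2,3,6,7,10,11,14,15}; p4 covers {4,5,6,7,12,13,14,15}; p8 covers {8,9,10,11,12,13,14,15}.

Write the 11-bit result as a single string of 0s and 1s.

s1 (pos 1,3,5,7,9,11,13,15): 1⊕0⊕1⊕0⊕0⊕0⊕0⊕0 = 0
s2 (pos 2,3,6,7,10,11,14,15): 1⊕0⊕0⊕0⊕0⊕0⊕0⊕0 = 1
s4 (pos 4,5,6,7,12,13,14,15): 0⊕1⊕0⊕0⊕0⊕0⊕0⊕0 = 1
s8 (pos 8,9,10,11,12,13,14,15): 1⊕0⊕0⊕0⊕0⊕0⊕0⊕0 = 1
Syndrome s8…s1 = 1110 → error at position 14.
Flip position 14: 110010010000000 → 110010010000010
Read data bits from positions 3,5,6,7,9,10,11,12,13,14,15: 01000000010

01000000010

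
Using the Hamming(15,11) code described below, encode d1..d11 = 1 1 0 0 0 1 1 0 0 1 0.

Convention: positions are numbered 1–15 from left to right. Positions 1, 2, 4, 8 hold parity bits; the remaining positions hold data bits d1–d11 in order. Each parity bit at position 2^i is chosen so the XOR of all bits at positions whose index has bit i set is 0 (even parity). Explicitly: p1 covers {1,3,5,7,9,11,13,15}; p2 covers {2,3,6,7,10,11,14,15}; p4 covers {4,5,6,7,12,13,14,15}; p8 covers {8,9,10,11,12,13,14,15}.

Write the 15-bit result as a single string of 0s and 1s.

101010010110010

Place data at non-parity positions: p1 p2 1 p4 1 0 0 p8 0 1 1 0 0 1 0
p1 (pos 1,3,5,7,9,11,13,15): XOR of data positions = 1⊕1⊕0⊕0⊕1⊕0⊕0 = 1
p2 (pos 2,3,6,7,10,11,14,15): XOR of data positions = 1⊕0⊕0⊕1⊕1⊕1⊕0 = 0
p4 (pos 4,5,6,7,12,13,14,15): XOR of data positions = 1⊕0⊕0⊕0⊕0⊕1⊕0 = 0
p8 (pos 8,9,10,11,12,13,14,15): XOR of data positions = 0⊕1⊕1⊕0⊕0⊕1⊕0 = 1
Codeword: 101010010110010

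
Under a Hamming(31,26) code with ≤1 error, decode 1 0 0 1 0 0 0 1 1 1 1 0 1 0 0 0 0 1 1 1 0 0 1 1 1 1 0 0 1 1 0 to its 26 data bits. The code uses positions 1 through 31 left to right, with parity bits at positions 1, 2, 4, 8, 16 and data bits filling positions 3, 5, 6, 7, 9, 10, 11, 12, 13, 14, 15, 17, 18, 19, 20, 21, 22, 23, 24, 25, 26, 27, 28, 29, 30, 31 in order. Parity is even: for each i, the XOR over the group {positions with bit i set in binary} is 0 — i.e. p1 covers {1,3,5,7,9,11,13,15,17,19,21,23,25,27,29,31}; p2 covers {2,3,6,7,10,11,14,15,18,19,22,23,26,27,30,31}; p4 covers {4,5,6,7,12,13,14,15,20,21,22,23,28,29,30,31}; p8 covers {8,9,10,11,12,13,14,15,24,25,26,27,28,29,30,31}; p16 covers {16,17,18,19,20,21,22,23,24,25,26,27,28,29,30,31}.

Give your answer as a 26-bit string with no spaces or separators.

00001110100001100111100110

s1 (pos 1,3,5,7,9,11,13,15,17,19,21,23,25,27,29,31): 1⊕0⊕0⊕0⊕1⊕1⊕1⊕0⊕0⊕1⊕0⊕1⊕1⊕0⊕1⊕0 = 0
s2 (pos 2,3,6,7,10,11,14,15,18,19,22,23,26,27,30,31): 0⊕0⊕0⊕0⊕1⊕1⊕0⊕0⊕1⊕1⊕0⊕1⊕1⊕0⊕1⊕0 = 1
s4 (pos 4,5,6,7,12,13,14,15,20,21,22,23,28,29,30,31): 1⊕0⊕0⊕0⊕0⊕1⊕0⊕0⊕1⊕0⊕0⊕1⊕0⊕1⊕1⊕0 = 0
s8 (pos 8,9,10,11,12,13,14,15,24,25,26,27,28,29,30,31): 1⊕1⊕1⊕1⊕0⊕1⊕0⊕0⊕1⊕1⊕1⊕0⊕0⊕1⊕1⊕0 = 0
s16 (pos 16,17,18,19,20,21,22,23,24,25,26,27,28,29,30,31): 0⊕0⊕1⊕1⊕1⊕0⊕0⊕1⊕1⊕1⊕1⊕0⊕0⊕1⊕1⊕0 = 1
Syndrome s16…s1 = 10010 → error at position 18.
Flip position 18: 1001000111101000011100111100110 → 1001000111101000001100111100110
Read data bits from positions 3,5,6,7,9,10,11,12,13,14,15,17,18,19,20,21,22,23,24,25,26,27,28,29,30,31: 00001110100001100111100110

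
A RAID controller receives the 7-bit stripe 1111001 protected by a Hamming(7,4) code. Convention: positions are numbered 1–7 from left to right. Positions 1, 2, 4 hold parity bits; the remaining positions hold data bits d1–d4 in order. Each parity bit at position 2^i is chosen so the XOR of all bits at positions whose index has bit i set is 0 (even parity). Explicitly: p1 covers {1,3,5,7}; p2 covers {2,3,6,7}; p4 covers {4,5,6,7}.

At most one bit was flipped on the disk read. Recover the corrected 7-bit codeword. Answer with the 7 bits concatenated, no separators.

1101001

s1 (pos 1,3,5,7): 1⊕1⊕0⊕1 = 1
s2 (pos 2,3,6,7): 1⊕1⊕0⊕1 = 1
s4 (pos 4,5,6,7): 1⊕0⊕0⊕1 = 0
Syndrome s4…s1 = 011 → error at position 3.
Flip position 3: 1111001 → 1101001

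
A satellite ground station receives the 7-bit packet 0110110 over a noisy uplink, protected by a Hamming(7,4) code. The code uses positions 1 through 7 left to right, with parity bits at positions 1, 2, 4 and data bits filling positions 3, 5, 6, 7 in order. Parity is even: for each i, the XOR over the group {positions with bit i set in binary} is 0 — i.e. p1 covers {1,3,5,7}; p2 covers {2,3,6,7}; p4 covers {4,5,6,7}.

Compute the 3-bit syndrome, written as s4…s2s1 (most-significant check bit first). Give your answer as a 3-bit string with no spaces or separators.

s1 (pos 1,3,5,7): 0⊕1⊕1⊕0 = 0
s2 (pos 2,3,6,7): 1⊕1⊕1⊕0 = 1
s4 (pos 4,5,6,7): 0⊕1⊕1⊕0 = 0
Syndrome s4…s1 = 010 → error at position 2.

010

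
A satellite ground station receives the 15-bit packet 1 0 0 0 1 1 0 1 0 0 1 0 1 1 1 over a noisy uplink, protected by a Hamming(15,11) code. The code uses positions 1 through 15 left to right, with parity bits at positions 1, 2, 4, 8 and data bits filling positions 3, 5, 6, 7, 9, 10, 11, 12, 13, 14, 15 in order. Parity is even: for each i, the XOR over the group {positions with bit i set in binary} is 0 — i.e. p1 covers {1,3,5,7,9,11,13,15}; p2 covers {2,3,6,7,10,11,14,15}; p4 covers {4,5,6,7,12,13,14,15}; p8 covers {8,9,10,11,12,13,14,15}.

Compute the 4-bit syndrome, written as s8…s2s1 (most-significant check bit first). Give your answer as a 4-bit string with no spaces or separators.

s1 (pos 1,3,5,7,9,11,13,15): 1⊕0⊕1⊕0⊕0⊕1⊕1⊕1 = 1
s2 (pos 2,3,6,7,10,11,14,15): 0⊕0⊕1⊕0⊕0⊕1⊕1⊕1 = 0
s4 (pos 4,5,6,7,12,13,14,15): 0⊕1⊕1⊕0⊕0⊕1⊕1⊕1 = 1
s8 (pos 8,9,10,11,12,13,14,15): 1⊕0⊕0⊕1⊕0⊕1⊕1⊕1 = 1
Syndrome s8…s1 = 1101 → error at position 13.

1101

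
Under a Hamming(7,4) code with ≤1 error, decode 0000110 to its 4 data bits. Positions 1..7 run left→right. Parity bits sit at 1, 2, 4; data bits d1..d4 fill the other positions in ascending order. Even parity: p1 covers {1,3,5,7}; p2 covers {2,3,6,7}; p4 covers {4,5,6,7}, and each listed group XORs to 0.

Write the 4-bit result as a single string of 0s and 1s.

s1 (pos 1,3,5,7): 0⊕0⊕1⊕0 = 1
s2 (pos 2,3,6,7): 0⊕0⊕1⊕0 = 1
s4 (pos 4,5,6,7): 0⊕1⊕1⊕0 = 0
Syndrome s4…s1 = 011 → error at position 3.
Flip position 3: 0000110 → 0010110
Read data bits from positions 3,5,6,7: 1110

1110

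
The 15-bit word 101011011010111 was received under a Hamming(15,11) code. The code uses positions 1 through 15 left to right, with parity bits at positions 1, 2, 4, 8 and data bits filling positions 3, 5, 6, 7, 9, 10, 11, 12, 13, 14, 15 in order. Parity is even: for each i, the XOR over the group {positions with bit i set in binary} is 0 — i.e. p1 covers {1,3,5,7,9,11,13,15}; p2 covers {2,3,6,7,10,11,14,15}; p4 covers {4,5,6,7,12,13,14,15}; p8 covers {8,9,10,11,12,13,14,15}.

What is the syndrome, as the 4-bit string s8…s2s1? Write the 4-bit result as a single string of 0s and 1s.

0111

s1 (pos 1,3,5,7,9,11,13,15): 1⊕1⊕1⊕0⊕1⊕1⊕1⊕1 = 1
s2 (pos 2,3,6,7,10,11,14,15): 0⊕1⊕1⊕0⊕0⊕1⊕1⊕1 = 1
s4 (pos 4,5,6,7,12,13,14,15): 0⊕1⊕1⊕0⊕0⊕1⊕1⊕1 = 1
s8 (pos 8,9,10,11,12,13,14,15): 1⊕1⊕0⊕1⊕0⊕1⊕1⊕1 = 0
Syndrome s8…s1 = 0111 → error at position 7.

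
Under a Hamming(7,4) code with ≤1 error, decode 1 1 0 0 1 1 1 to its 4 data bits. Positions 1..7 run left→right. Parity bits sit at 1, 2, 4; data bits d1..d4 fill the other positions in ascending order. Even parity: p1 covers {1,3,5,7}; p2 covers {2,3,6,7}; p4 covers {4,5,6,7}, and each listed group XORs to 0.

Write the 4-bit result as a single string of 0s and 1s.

0110

s1 (pos 1,3,5,7): 1⊕0⊕1⊕1 = 1
s2 (pos 2,3,6,7): 1⊕0⊕1⊕1 = 1
s4 (pos 4,5,6,7): 0⊕1⊕1⊕1 = 1
Syndrome s4…s1 = 111 → error at position 7.
Flip position 7: 1100111 → 1100110
Read data bits from positions 3,5,6,7: 0110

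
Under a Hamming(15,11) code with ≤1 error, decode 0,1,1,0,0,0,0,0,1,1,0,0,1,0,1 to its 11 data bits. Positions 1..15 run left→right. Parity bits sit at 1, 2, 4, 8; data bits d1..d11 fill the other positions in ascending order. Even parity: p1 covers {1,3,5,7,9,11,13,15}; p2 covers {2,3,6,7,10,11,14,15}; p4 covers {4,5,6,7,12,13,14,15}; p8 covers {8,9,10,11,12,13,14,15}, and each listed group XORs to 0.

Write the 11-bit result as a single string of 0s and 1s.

10001100101

s1 (pos 1,3,5,7,9,11,13,15): 0⊕1⊕0⊕0⊕1⊕0⊕1⊕1 = 0
s2 (pos 2,3,6,7,10,11,14,15): 1⊕1⊕0⊕0⊕1⊕0⊕0⊕1 = 0
s4 (pos 4,5,6,7,12,13,14,15): 0⊕0⊕0⊕0⊕0⊕1⊕0⊕1 = 0
s8 (pos 8,9,10,11,12,13,14,15): 0⊕1⊕1⊕0⊕0⊕1⊕0⊕1 = 0
Syndrome s8…s1 = 0000 → no error.
Read data bits from positions 3,5,6,7,9,10,11,12,13,14,15: 10001100101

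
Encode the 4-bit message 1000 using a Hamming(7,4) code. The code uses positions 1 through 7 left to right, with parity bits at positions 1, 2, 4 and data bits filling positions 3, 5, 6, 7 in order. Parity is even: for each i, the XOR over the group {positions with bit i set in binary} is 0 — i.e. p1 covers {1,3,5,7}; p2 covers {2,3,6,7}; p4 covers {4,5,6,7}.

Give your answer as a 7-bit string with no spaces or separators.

1110000

Place data at non-parity positions: p1 p2 1 p4 0 0 0
p1 (pos 1,3,5,7): XOR of data positions = 1⊕0⊕0 = 1
p2 (pos 2,3,6,7): XOR of data positions = 1⊕0⊕0 = 1
p4 (pos 4,5,6,7): XOR of data positions = 0⊕0⊕0 = 0
Codeword: 1110000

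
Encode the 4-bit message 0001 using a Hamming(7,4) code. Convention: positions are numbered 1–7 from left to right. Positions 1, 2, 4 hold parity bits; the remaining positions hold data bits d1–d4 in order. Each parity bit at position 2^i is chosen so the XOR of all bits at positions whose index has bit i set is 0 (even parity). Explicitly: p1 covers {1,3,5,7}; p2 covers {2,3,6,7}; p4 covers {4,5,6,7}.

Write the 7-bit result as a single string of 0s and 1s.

Place data at non-parity positions: p1 p2 0 p4 0 0 1
p1 (pos 1,3,5,7): XOR of data positions = 0⊕0⊕1 = 1
p2 (pos 2,3,6,7): XOR of data positions = 0⊕0⊕1 = 1
p4 (pos 4,5,6,7): XOR of data positions = 0⊕0⊕1 = 1
Codeword: 1101001

1101001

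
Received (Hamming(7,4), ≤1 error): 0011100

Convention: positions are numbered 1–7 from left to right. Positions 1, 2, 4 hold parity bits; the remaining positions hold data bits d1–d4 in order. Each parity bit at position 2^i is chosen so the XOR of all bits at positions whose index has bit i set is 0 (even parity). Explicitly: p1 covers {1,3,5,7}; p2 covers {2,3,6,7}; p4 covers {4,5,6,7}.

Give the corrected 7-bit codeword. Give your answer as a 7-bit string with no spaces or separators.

0111100

s1 (pos 1,3,5,7): 0⊕1⊕1⊕0 = 0
s2 (pos 2,3,6,7): 0⊕1⊕0⊕0 = 1
s4 (pos 4,5,6,7): 1⊕1⊕0⊕0 = 0
Syndrome s4…s1 = 010 → error at position 2.
Flip position 2: 0011100 → 0111100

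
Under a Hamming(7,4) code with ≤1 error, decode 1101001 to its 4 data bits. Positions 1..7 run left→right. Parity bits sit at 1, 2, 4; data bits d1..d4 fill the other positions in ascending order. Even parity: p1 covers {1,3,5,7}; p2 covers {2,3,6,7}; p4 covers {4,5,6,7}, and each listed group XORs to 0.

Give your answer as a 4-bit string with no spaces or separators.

0001

s1 (pos 1,3,5,7): 1⊕0⊕0⊕1 = 0
s2 (pos 2,3,6,7): 1⊕0⊕0⊕1 = 0
s4 (pos 4,5,6,7): 1⊕0⊕0⊕1 = 0
Syndrome s4…s1 = 000 → no error.
Read data bits from positions 3,5,6,7: 0001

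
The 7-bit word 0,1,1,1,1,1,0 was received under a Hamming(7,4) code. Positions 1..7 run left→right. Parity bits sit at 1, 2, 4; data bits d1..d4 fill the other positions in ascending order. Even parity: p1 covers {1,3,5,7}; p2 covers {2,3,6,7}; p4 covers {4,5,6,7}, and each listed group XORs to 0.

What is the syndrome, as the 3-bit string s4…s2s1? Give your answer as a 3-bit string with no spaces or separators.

110

s1 (pos 1,3,5,7): 0⊕1⊕1⊕0 = 0
s2 (pos 2,3,6,7): 1⊕1⊕1⊕0 = 1
s4 (pos 4,5,6,7): 1⊕1⊕1⊕0 = 1
Syndrome s4…s1 = 110 → error at position 6.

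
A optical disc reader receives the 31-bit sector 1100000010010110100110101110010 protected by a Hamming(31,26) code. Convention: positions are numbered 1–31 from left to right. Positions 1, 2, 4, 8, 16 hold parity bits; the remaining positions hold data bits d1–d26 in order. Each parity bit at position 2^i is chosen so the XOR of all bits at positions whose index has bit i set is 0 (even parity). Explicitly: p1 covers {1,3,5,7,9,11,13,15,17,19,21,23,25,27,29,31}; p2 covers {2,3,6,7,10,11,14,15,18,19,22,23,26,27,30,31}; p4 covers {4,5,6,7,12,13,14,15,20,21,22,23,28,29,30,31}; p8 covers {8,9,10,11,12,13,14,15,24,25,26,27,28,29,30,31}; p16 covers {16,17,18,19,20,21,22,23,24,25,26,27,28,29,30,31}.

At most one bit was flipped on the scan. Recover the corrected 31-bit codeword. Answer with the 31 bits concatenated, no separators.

1100010010010110100110101110010

s1 (pos 1,3,5,7,9,11,13,15,17,19,21,23,25,27,29,31): 1⊕0⊕0⊕0⊕1⊕0⊕0⊕1⊕1⊕0⊕1⊕1⊕1⊕1⊕0⊕0 = 0
s2 (pos 2,3,6,7,10,11,14,15,18,19,22,23,26,27,30,31): 1⊕0⊕0⊕0⊕0⊕0⊕1⊕1⊕0⊕0⊕0⊕1⊕1⊕1⊕1⊕0 = 1
s4 (pos 4,5,6,7,12,13,14,15,20,21,22,23,28,29,30,31): 0⊕0⊕0⊕0⊕1⊕0⊕1⊕1⊕1⊕1⊕0⊕1⊕0⊕0⊕1⊕0 = 1
s8 (pos 8,9,10,11,12,13,14,15,24,25,26,27,28,29,30,31): 0⊕1⊕0⊕0⊕1⊕0⊕1⊕1⊕0⊕1⊕1⊕1⊕0⊕0⊕1⊕0 = 0
s16 (pos 16,17,18,19,20,21,22,23,24,25,26,27,28,29,30,31): 0⊕1⊕0⊕0⊕1⊕1⊕0⊕1⊕0⊕1⊕1⊕1⊕0⊕0⊕1⊕0 = 0
Syndrome s16…s1 = 00110 → error at position 6.
Flip position 6: 1100000010010110100110101110010 → 1100010010010110100110101110010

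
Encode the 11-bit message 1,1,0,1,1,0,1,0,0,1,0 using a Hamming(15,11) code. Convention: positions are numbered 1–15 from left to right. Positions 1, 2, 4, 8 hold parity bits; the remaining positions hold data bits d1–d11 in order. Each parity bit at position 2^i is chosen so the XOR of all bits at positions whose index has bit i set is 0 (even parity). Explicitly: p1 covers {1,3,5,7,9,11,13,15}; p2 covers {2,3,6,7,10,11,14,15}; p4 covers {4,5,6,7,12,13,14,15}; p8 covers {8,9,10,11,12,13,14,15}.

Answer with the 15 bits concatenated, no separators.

Place data at non-parity positions: p1 p2 1 p4 1 0 1 p8 1 0 1 0 0 1 0
p1 (pos 1,3,5,7,9,11,13,15): XOR of data positions = 1⊕1⊕1⊕1⊕1⊕0⊕0 = 1
p2 (pos 2,3,6,7,10,11,14,15): XOR of data positions = 1⊕0⊕1⊕0⊕1⊕1⊕0 = 0
p4 (pos 4,5,6,7,12,13,14,15): XOR of data positions = 1⊕0⊕1⊕0⊕0⊕1⊕0 = 1
p8 (pos 8,9,10,11,12,13,14,15): XOR of data positions = 1⊕0⊕1⊕0⊕0⊕1⊕0 = 1
Codeword: 101110111010010

101110111010010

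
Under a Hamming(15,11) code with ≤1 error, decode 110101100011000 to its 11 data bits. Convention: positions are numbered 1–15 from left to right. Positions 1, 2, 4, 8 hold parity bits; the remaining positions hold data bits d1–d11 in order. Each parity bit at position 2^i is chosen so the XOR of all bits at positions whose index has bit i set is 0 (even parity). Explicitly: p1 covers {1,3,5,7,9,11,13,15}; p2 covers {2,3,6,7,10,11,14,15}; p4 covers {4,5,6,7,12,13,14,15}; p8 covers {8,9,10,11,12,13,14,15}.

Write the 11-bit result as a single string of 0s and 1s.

00110011000

s1 (pos 1,3,5,7,9,11,13,15): 1⊕0⊕0⊕1⊕0⊕1⊕0⊕0 = 1
s2 (pos 2,3,6,7,10,11,14,15): 1⊕0⊕1⊕1⊕0⊕1⊕0⊕0 = 0
s4 (pos 4,5,6,7,12,13,14,15): 1⊕0⊕1⊕1⊕1⊕0⊕0⊕0 = 0
s8 (pos 8,9,10,11,12,13,14,15): 0⊕0⊕0⊕1⊕1⊕0⊕0⊕0 = 0
Syndrome s8…s1 = 0001 → error at position 1.
Flip position 1: 110101100011000 → 010101100011000
Read data bits from positions 3,5,6,7,9,10,11,12,13,14,15: 00110011000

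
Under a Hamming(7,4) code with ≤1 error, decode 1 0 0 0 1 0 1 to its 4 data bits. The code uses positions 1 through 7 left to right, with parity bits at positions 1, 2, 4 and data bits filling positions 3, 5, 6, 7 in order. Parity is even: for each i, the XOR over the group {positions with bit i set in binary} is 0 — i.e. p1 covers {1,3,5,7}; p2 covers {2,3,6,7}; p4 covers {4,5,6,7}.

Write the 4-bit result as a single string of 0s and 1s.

1101

s1 (pos 1,3,5,7): 1⊕0⊕1⊕1 = 1
s2 (pos 2,3,6,7): 0⊕0⊕0⊕1 = 1
s4 (pos 4,5,6,7): 0⊕1⊕0⊕1 = 0
Syndrome s4…s1 = 011 → error at position 3.
Flip position 3: 1000101 → 1010101
Read data bits from positions 3,5,6,7: 1101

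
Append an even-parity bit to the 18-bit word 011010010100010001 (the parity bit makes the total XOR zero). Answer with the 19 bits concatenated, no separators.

XOR of the 18 data bits: 0⊕1⊕1⊕0⊕1⊕0⊕0⊕1⊕0⊕1⊕0⊕0⊕0⊕1⊕0⊕0⊕0⊕1 = 1
Parity bit = 1 (so all 19 bits XOR to 0).

0110100101000100011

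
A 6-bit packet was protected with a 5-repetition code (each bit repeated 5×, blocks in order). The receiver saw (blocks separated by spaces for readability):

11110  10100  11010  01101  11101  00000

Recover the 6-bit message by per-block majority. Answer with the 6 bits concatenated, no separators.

Block 1 (11110): 4 ones → 1
Block 2 (10100): 2 ones → 0
Block 3 (11010): 3 ones → 1
Block 4 (01101): 3 ones → 1
Block 5 (11101): 4 ones → 1
Block 6 (00000): 0 ones → 0

101110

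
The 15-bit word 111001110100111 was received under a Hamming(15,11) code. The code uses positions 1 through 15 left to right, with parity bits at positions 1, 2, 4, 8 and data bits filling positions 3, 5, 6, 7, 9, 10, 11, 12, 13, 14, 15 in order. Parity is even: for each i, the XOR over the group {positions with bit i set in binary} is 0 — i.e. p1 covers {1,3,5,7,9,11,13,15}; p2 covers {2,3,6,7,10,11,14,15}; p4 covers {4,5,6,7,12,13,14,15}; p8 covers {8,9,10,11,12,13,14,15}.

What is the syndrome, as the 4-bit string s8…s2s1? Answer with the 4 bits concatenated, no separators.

s1 (pos 1,3,5,7,9,11,13,15): 1⊕1⊕0⊕1⊕0⊕0⊕1⊕1 = 1
s2 (pos 2,3,6,7,10,11,14,15): 1⊕1⊕1⊕1⊕1⊕0⊕1⊕1 = 1
s4 (pos 4,5,6,7,12,13,14,15): 0⊕0⊕1⊕1⊕0⊕1⊕1⊕1 = 1
s8 (pos 8,9,10,11,12,13,14,15): 1⊕0⊕1⊕0⊕0⊕1⊕1⊕1 = 1
Syndrome s8…s1 = 1111 → error at position 15.

1111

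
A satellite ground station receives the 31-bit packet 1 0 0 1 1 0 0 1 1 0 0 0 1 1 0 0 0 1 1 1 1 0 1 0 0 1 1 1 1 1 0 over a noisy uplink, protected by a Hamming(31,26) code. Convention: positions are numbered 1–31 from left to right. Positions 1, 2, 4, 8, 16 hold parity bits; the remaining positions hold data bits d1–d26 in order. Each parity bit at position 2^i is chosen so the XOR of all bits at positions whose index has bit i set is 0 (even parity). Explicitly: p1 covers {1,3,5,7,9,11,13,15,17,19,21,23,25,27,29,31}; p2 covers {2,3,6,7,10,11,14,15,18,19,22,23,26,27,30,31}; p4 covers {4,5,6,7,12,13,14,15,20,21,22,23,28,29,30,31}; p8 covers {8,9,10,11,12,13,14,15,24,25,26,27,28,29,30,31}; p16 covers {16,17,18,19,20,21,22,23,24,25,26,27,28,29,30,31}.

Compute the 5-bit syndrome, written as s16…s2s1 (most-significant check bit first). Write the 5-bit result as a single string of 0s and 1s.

01011

s1 (pos 1,3,5,7,9,11,13,15,17,19,21,23,25,27,29,31): 1⊕0⊕1⊕0⊕1⊕0⊕1⊕0⊕0⊕1⊕1⊕1⊕0⊕1⊕1⊕0 = 1
s2 (pos 2,3,6,7,10,11,14,15,18,19,22,23,26,27,30,31): 0⊕0⊕0⊕0⊕0⊕0⊕1⊕0⊕1⊕1⊕0⊕1⊕1⊕1⊕1⊕0 = 1
s4 (pos 4,5,6,7,12,13,14,15,20,21,22,23,28,29,30,31): 1⊕1⊕0⊕0⊕0⊕1⊕1⊕0⊕1⊕1⊕0⊕1⊕1⊕1⊕1⊕0 = 0
s8 (pos 8,9,10,11,12,13,14,15,24,25,26,27,28,29,30,31): 1⊕1⊕0⊕0⊕0⊕1⊕1⊕0⊕0⊕0⊕1⊕1⊕1⊕1⊕1⊕0 = 1
s16 (pos 16,17,18,19,20,21,22,23,24,25,26,27,28,29,30,31): 0⊕0⊕1⊕1⊕1⊕1⊕0⊕1⊕0⊕0⊕1⊕1⊕1⊕1⊕1⊕0 = 0
Syndrome s16…s1 = 01011 → error at position 11.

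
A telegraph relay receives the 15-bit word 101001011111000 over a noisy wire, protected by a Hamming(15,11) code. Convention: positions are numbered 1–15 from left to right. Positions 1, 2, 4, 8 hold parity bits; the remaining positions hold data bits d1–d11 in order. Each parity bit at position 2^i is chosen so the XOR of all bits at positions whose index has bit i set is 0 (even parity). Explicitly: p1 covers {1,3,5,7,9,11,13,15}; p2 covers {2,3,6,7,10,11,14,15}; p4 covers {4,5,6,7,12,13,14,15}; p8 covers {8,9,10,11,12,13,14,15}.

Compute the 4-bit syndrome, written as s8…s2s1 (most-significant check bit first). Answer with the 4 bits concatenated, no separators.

1000

s1 (pos 1,3,5,7,9,11,13,15): 1⊕1⊕0⊕0⊕1⊕1⊕0⊕0 = 0
s2 (pos 2,3,6,7,10,11,14,15): 0⊕1⊕1⊕0⊕1⊕1⊕0⊕0 = 0
s4 (pos 4,5,6,7,12,13,14,15): 0⊕0⊕1⊕0⊕1⊕0⊕0⊕0 = 0
s8 (pos 8,9,10,11,12,13,14,15): 1⊕1⊕1⊕1⊕1⊕0⊕0⊕0 = 1
Syndrome s8…s1 = 1000 → error at position 8.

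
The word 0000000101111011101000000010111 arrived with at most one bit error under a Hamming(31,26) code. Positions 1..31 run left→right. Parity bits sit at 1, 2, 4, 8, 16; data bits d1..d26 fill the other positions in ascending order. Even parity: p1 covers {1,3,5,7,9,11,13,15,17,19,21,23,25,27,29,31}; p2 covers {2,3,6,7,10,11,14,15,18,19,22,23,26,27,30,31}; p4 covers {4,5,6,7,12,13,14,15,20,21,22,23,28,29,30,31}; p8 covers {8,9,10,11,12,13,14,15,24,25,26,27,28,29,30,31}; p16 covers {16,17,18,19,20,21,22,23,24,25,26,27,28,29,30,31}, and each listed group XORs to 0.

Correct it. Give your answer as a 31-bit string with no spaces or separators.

0000000101111011111000000010111

s1 (pos 1,3,5,7,9,11,13,15,17,19,21,23,25,27,29,31): 0⊕0⊕0⊕0⊕0⊕1⊕1⊕1⊕1⊕1⊕0⊕0⊕0⊕1⊕1⊕1 = 0
s2 (pos 2,3,6,7,10,11,14,15,18,19,22,23,26,27,30,31): 0⊕0⊕0⊕0⊕1⊕1⊕0⊕1⊕0⊕1⊕0⊕0⊕0⊕1⊕1⊕1 = 1
s4 (pos 4,5,6,7,12,13,14,15,20,21,22,23,28,29,30,31): 0⊕0⊕0⊕0⊕1⊕1⊕0⊕1⊕0⊕0⊕0⊕0⊕0⊕1⊕1⊕1 = 0
s8 (pos 8,9,10,11,12,13,14,15,24,25,26,27,28,29,30,31): 1⊕0⊕1⊕1⊕1⊕1⊕0⊕1⊕0⊕0⊕0⊕1⊕0⊕1⊕1⊕1 = 0
s16 (pos 16,17,18,19,20,21,22,23,24,25,26,27,28,29,30,31): 1⊕1⊕0⊕1⊕0⊕0⊕0⊕0⊕0⊕0⊕0⊕1⊕0⊕1⊕1⊕1 = 1
Syndrome s16…s1 = 10010 → error at position 18.
Flip position 18: 0000000101111011101000000010111 → 0000000101111011111000000010111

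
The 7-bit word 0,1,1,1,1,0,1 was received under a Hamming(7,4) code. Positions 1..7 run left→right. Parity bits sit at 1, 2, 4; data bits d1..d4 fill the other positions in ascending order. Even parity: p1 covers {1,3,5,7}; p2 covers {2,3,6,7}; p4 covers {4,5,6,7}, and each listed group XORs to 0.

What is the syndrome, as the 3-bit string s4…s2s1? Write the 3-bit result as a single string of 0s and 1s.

111

s1 (pos 1,3,5,7): 0⊕1⊕1⊕1 = 1
s2 (pos 2,3,6,7): 1⊕1⊕0⊕1 = 1
s4 (pos 4,5,6,7): 1⊕1⊕0⊕1 = 1
Syndrome s4…s1 = 111 → error at position 7.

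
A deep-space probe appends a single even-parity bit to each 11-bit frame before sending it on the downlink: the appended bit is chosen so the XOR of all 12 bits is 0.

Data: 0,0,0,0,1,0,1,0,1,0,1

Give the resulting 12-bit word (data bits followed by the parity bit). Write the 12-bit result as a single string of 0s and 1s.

000010101010

XOR of the 11 data bits: 0⊕0⊕0⊕0⊕1⊕0⊕1⊕0⊕1⊕0⊕1 = 0
Parity bit = 0 (so all 12 bits XOR to 0).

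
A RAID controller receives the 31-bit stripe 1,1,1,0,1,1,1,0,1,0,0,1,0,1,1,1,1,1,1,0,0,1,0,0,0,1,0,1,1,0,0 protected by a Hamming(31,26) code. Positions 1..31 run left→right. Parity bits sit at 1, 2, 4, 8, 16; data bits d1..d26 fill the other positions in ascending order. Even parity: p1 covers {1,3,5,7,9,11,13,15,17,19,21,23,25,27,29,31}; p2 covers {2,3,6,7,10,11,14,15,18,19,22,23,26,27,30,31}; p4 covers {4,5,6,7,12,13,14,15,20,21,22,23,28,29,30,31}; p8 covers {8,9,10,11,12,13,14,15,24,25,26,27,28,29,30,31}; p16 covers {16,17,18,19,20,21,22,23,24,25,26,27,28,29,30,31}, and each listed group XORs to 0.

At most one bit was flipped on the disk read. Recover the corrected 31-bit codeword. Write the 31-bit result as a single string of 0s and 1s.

1110111010011111111001000101100

s1 (pos 1,3,5,7,9,11,13,15,17,19,21,23,25,27,29,31): 1⊕1⊕1⊕1⊕1⊕0⊕0⊕1⊕1⊕1⊕0⊕0⊕0⊕0⊕1⊕0 = 1
s2 (pos 2,3,6,7,10,11,14,15,18,19,22,23,26,27,30,31): 1⊕1⊕1⊕1⊕0⊕0⊕1⊕1⊕1⊕1⊕1⊕0⊕1⊕0⊕0⊕0 = 0
s4 (pos 4,5,6,7,12,13,14,15,20,21,22,23,28,29,30,31): 0⊕1⊕1⊕1⊕1⊕0⊕1⊕1⊕0⊕0⊕1⊕0⊕1⊕1⊕0⊕0 = 1
s8 (pos 8,9,10,11,12,13,14,15,24,25,26,27,28,29,30,31): 0⊕1⊕0⊕0⊕1⊕0⊕1⊕1⊕0⊕0⊕1⊕0⊕1⊕1⊕0⊕0 = 1
s16 (pos 16,17,18,19,20,21,22,23,24,25,26,27,28,29,30,31): 1⊕1⊕1⊕1⊕0⊕0⊕1⊕0⊕0⊕0⊕1⊕0⊕1⊕1⊕0⊕0 = 0
Syndrome s16…s1 = 01101 → error at position 13.
Flip position 13: 1110111010010111111001000101100 → 1110111010011111111001000101100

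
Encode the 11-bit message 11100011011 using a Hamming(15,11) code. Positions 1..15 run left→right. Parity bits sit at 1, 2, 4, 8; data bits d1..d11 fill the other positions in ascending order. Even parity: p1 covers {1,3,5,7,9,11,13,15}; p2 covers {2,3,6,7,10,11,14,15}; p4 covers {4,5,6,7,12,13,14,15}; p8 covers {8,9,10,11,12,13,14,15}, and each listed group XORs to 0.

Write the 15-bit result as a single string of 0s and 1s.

Place data at non-parity positions: p1 p2 1 p4 1 1 0 p8 0 0 1 1 0 1 1
p1 (pos 1,3,5,7,9,11,13,15): XOR of data positions = 1⊕1⊕0⊕0⊕1⊕0⊕1 = 0
p2 (pos 2,3,6,7,10,11,14,15): XOR of data positions = 1⊕1⊕0⊕0⊕1⊕1⊕1 = 1
p4 (pos 4,5,6,7,12,13,14,15): XOR of data positions = 1⊕1⊕0⊕1⊕0⊕1⊕1 = 1
p8 (pos 8,9,10,11,12,13,14,15): XOR of data positions = 0⊕0⊕1⊕1⊕0⊕1⊕1 = 0
Codeword: 011111000011011

011111000011011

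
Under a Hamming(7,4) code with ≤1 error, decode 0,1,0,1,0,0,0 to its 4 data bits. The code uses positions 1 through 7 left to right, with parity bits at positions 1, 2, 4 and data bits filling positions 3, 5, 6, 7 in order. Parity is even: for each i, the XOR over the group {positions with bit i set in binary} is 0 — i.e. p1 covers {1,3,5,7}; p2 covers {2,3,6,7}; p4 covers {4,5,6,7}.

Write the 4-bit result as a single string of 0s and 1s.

s1 (pos 1,3,5,7): 0⊕0⊕0⊕0 = 0
s2 (pos 2,3,6,7): 1⊕0⊕0⊕0 = 1
s4 (pos 4,5,6,7): 1⊕0⊕0⊕0 = 1
Syndrome s4…s1 = 110 → error at position 6.
Flip position 6: 0101000 → 0101010
Read data bits from positions 3,5,6,7: 0010

0010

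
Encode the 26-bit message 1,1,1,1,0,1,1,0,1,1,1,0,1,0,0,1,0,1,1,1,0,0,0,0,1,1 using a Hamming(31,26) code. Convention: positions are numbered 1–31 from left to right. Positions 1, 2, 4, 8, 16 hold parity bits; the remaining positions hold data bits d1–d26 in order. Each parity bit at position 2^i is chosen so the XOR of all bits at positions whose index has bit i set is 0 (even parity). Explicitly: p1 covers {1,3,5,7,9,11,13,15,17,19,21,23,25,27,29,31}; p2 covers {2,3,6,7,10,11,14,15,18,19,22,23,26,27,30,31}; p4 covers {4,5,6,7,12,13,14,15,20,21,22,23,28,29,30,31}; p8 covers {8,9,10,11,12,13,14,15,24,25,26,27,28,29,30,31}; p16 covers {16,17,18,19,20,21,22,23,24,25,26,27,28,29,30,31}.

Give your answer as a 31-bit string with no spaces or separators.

Place data at non-parity positions: p1 p2 1 p4 1 1 1 p8 0 1 1 0 1 1 1 p16 0 1 0 0 1 0 1 1 1 0 0 0 0 1 1
p1 (pos 1,3,5,7,9,11,13,15,17,19,21,23,25,27,29,31): XOR of data positions = 1⊕1⊕1⊕0⊕1⊕1⊕1⊕0⊕0⊕1⊕1⊕1⊕0⊕0⊕1 = 0
p2 (pos 2,3,6,7,10,11,14,15,18,19,22,23,26,27,30,31): XOR of data positions = 1⊕1⊕1⊕1⊕1⊕1⊕1⊕1⊕0⊕0⊕1⊕0⊕0⊕1⊕1 = 1
p4 (pos 4,5,6,7,12,13,14,15,20,21,22,23,28,29,30,31): XOR of data positions = 1⊕1⊕1⊕0⊕1⊕1⊕1⊕0⊕1⊕0⊕1⊕0⊕0⊕1⊕1 = 0
p8 (pos 8,9,10,11,12,13,14,15,24,25,26,27,28,29,30,31): XOR of data positions = 0⊕1⊕1⊕0⊕1⊕1⊕1⊕1⊕1⊕0⊕0⊕0⊕0⊕1⊕1 = 1
p16 (pos 16,17,18,19,20,21,22,23,24,25,26,27,28,29,30,31): XOR of data positions = 0⊕1⊕0⊕0⊕1⊕0⊕1⊕1⊕1⊕0⊕0⊕0⊕0⊕1⊕1 = 1
Codeword: 0110111101101111010010111000011

0110111101101111010010111000011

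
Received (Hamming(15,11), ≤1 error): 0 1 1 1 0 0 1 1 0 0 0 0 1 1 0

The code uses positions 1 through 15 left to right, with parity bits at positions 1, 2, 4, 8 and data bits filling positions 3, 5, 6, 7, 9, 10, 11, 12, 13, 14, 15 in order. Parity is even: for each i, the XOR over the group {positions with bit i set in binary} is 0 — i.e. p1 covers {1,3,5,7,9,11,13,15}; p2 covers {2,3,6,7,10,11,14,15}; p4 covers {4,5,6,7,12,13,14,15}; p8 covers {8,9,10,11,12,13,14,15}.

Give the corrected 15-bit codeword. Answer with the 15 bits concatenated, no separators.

011100111000110

s1 (pos 1,3,5,7,9,11,13,15): 0⊕1⊕0⊕1⊕0⊕0⊕1⊕0 = 1
s2 (pos 2,3,6,7,10,11,14,15): 1⊕1⊕0⊕1⊕0⊕0⊕1⊕0 = 0
s4 (pos 4,5,6,7,12,13,14,15): 1⊕0⊕0⊕1⊕0⊕1⊕1⊕0 = 0
s8 (pos 8,9,10,11,12,13,14,15): 1⊕0⊕0⊕0⊕0⊕1⊕1⊕0 = 1
Syndrome s8…s1 = 1001 → error at position 9.
Flip position 9: 011100110000110 → 011100111000110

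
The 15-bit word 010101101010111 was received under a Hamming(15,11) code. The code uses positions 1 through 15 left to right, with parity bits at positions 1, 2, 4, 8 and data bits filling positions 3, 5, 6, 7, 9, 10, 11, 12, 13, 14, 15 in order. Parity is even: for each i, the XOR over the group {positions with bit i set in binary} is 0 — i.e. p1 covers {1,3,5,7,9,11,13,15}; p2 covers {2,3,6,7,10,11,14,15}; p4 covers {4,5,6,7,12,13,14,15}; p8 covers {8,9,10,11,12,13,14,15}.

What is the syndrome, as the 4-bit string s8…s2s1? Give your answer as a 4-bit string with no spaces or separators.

s1 (pos 1,3,5,7,9,11,13,15): 0⊕0⊕0⊕1⊕1⊕1⊕1⊕1 = 1
s2 (pos 2,3,6,7,10,11,14,15): 1⊕0⊕1⊕1⊕0⊕1⊕1⊕1 = 0
s4 (pos 4,5,6,7,12,13,14,15): 1⊕0⊕1⊕1⊕0⊕1⊕1⊕1 = 0
s8 (pos 8,9,10,11,12,13,14,15): 0⊕1⊕0⊕1⊕0⊕1⊕1⊕1 = 1
Syndrome s8…s1 = 1001 → error at position 9.

1001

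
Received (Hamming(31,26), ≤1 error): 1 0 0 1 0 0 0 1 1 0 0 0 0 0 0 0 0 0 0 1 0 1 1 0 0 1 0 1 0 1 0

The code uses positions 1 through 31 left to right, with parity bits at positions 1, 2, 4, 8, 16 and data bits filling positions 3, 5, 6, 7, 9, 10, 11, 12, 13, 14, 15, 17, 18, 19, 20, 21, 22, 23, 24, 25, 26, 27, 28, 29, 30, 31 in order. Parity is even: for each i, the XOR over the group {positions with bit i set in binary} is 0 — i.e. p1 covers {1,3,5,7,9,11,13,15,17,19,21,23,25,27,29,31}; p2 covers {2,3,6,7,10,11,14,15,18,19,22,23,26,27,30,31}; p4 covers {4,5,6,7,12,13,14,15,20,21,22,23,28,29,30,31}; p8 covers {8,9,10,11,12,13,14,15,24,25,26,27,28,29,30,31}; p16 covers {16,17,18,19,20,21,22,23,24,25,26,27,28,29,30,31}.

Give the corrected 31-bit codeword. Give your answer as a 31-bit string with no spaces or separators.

1001000100000000000101100101010

s1 (pos 1,3,5,7,9,11,13,15,17,19,21,23,25,27,29,31): 1⊕0⊕0⊕0⊕1⊕0⊕0⊕0⊕0⊕0⊕0⊕1⊕0⊕0⊕0⊕0 = 1
s2 (pos 2,3,6,7,10,11,14,15,18,19,22,23,26,27,30,31): 0⊕0⊕0⊕0⊕0⊕0⊕0⊕0⊕0⊕0⊕1⊕1⊕1⊕0⊕1⊕0 = 0
s4 (pos 4,5,6,7,12,13,14,15,20,21,22,23,28,29,30,31): 1⊕0⊕0⊕0⊕0⊕0⊕0⊕0⊕1⊕0⊕1⊕1⊕1⊕0⊕1⊕0 = 0
s8 (pos 8,9,10,11,12,13,14,15,24,25,26,27,28,29,30,31): 1⊕1⊕0⊕0⊕0⊕0⊕0⊕0⊕0⊕0⊕1⊕0⊕1⊕0⊕1⊕0 = 1
s16 (pos 16,17,18,19,20,21,22,23,24,25,26,27,28,29,30,31): 0⊕0⊕0⊕0⊕1⊕0⊕1⊕1⊕0⊕0⊕1⊕0⊕1⊕0⊕1⊕0 = 0
Syndrome s16…s1 = 01001 → error at position 9.
Flip position 9: 1001000110000000000101100101010 → 1001000100000000000101100101010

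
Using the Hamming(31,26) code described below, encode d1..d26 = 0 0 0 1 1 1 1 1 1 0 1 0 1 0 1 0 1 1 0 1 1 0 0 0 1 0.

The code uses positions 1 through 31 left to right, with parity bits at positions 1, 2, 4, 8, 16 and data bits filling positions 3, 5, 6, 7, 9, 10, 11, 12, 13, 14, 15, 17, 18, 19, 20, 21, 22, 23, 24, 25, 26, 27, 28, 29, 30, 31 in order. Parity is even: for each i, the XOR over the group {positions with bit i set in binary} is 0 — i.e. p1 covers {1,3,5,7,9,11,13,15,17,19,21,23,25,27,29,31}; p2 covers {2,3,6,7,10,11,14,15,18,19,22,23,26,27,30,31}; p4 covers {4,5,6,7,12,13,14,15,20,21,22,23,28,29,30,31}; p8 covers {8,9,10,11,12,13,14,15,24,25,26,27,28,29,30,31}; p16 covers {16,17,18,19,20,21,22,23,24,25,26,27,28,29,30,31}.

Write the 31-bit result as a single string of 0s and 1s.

Place data at non-parity positions: p1 p2 0 p4 0 0 1 p8 1 1 1 1 1 0 1 p16 0 1 0 1 0 1 1 0 1 1 0 0 0 1 0
p1 (pos 1,3,5,7,9,11,13,15,17,19,21,23,25,27,29,31): XOR of data positions = 0⊕0⊕1⊕1⊕1⊕1⊕1⊕0⊕0⊕0⊕1⊕1⊕0⊕0⊕0 = 1
p2 (pos 2,3,6,7,10,11,14,15,18,19,22,23,26,27,30,31): XOR of data positions = 0⊕0⊕1⊕1⊕1⊕0⊕1⊕1⊕0⊕1⊕1⊕1⊕0⊕1⊕0 = 1
p4 (pos 4,5,6,7,12,13,14,15,20,21,22,23,28,29,30,31): XOR of data positions = 0⊕0⊕1⊕1⊕1⊕0⊕1⊕1⊕0⊕1⊕1⊕0⊕0⊕1⊕0 = 0
p8 (pos 8,9,10,11,12,13,14,15,24,25,26,27,28,29,30,31): XOR of data positions = 1⊕1⊕1⊕1⊕1⊕0⊕1⊕0⊕1⊕1⊕0⊕0⊕0⊕1⊕0 = 1
p16 (pos 16,17,18,19,20,21,22,23,24,25,26,27,28,29,30,31): XOR of data positions = 0⊕1⊕0⊕1⊕0⊕1⊕1⊕0⊕1⊕1⊕0⊕0⊕0⊕1⊕0 = 1
Codeword: 1100001111111011010101101100010

1100001111111011010101101100010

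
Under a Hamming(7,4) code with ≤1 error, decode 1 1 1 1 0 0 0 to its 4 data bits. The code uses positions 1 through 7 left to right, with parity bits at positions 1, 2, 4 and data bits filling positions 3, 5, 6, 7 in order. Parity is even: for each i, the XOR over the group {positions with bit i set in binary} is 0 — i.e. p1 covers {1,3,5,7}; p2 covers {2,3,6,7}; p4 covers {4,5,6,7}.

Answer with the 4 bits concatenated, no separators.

1000

s1 (pos 1,3,5,7): 1⊕1⊕0⊕0 = 0
s2 (pos 2,3,6,7): 1⊕1⊕0⊕0 = 0
s4 (pos 4,5,6,7): 1⊕0⊕0⊕0 = 1
Syndrome s4…s1 = 100 → error at position 4.
Flip position 4: 1111000 → 1110000
Read data bits from positions 3,5,6,7: 1000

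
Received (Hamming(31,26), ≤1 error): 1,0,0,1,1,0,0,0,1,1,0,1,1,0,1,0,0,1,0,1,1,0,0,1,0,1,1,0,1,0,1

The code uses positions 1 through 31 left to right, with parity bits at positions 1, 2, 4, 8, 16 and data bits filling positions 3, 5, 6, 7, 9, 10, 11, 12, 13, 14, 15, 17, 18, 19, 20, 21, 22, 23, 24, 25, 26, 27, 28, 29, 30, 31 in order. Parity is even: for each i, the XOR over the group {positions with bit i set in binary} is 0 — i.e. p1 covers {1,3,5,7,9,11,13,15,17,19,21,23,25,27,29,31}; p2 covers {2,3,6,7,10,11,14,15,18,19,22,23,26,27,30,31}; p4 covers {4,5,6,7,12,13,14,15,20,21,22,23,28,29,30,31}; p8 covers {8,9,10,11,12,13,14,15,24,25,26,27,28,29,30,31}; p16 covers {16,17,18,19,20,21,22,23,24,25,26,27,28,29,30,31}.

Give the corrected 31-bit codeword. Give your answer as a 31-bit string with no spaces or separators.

s1 (pos 1,3,5,7,9,11,13,15,17,19,21,23,25,27,29,31): 1⊕0⊕1⊕0⊕1⊕0⊕1⊕1⊕0⊕0⊕1⊕0⊕0⊕1⊕1⊕1 = 1
s2 (pos 2,3,6,7,10,11,14,15,18,19,22,23,26,27,30,31): 0⊕0⊕0⊕0⊕1⊕0⊕0⊕1⊕1⊕0⊕0⊕0⊕1⊕1⊕0⊕1 = 0
s4 (pos 4,5,6,7,12,13,14,15,20,21,22,23,28,29,30,31): 1⊕1⊕0⊕0⊕1⊕1⊕0⊕1⊕1⊕1⊕0⊕0⊕0⊕1⊕0⊕1 = 1
s8 (pos 8,9,10,11,12,13,14,15,24,25,26,27,28,29,30,31): 0⊕1⊕1⊕0⊕1⊕1⊕0⊕1⊕1⊕0⊕1⊕1⊕0⊕1⊕0⊕1 = 0
s16 (pos 16,17,18,19,20,21,22,23,24,25,26,27,28,29,30,31): 0⊕0⊕1⊕0⊕1⊕1⊕0⊕0⊕1⊕0⊕1⊕1⊕0⊕1⊕0⊕1 = 0
Syndrome s16…s1 = 00101 → error at position 5.
Flip position 5: 1001100011011010010110010110101 → 1001000011011010010110010110101

1001000011011010010110010110101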